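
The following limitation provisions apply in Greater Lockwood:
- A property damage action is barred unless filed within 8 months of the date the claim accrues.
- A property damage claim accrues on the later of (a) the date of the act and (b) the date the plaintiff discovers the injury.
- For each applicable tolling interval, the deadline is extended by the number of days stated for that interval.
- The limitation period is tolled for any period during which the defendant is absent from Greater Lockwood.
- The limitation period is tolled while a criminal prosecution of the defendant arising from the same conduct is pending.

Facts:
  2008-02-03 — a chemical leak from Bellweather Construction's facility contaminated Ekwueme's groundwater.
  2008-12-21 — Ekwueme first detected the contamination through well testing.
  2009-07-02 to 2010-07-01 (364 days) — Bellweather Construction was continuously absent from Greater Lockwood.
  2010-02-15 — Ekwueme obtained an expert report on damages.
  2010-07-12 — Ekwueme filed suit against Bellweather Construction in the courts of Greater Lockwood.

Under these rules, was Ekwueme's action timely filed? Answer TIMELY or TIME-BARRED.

TIMELY

Taking the later of the act (2008-02-03) and discovery (2008-12-21), the claim accrued on 2008-12-21.
Adding the 8 months base period to 2008-12-21 gives a deadline of 2009-08-21, before any tolling.
Because the defendant's absence from the jurisdiction ran from 2009-07-02 to 2010-07-01, the deadline is extended by 364 days to 2010-08-20.
Nothing else in the chronology tolls or restarts the period.
Ekwueme filed on 2010-07-12, before the 2010-08-20 deadline, so the action is timely.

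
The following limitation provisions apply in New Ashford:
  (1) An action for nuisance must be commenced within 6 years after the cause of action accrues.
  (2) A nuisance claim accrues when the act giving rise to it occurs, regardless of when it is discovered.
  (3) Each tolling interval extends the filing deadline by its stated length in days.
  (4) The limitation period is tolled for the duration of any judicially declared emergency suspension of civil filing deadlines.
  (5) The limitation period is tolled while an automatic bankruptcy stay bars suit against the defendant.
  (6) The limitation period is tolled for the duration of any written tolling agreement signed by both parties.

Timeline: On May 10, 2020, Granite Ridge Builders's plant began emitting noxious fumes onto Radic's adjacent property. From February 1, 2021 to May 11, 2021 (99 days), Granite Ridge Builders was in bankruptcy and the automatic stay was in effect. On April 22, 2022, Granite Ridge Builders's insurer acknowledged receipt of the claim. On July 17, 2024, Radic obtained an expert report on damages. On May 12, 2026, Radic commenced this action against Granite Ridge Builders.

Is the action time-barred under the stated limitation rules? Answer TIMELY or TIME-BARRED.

The claim accrued on May 10, 2020, when the wrongful act occurred.
6 years from May 10, 2020 is May 10, 2026.
Because the automatic bankruptcy stay ran from February 1, 2021 to May 11, 2021, the deadline is extended by 99 days to August 17, 2026.
Nothing else in the chronology tolls or restarts the period.
The May 12, 2026 filing precedes the August 17, 2026 deadline; the claim is timely.

TIMELY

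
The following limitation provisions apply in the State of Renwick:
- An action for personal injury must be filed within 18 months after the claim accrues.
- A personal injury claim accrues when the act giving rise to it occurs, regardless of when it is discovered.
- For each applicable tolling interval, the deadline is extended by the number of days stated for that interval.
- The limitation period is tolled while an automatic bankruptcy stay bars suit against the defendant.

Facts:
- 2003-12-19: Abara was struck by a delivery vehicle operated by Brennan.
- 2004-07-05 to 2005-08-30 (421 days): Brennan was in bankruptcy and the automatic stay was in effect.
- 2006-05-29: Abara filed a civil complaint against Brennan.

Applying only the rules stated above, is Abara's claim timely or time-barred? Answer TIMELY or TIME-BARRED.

TIMELY

The limitation period began to run on 2003-12-19.
The untolled deadline — 18 months after 2003-12-19 — is 2005-06-19.
The period was tolled for 421 days by the automatic bankruptcy stay (2004-07-05 to 2005-08-30), pushing the deadline to 2006-08-14.
Abara filed on 2006-05-29, before the 2006-08-14 deadline, so the action is timely.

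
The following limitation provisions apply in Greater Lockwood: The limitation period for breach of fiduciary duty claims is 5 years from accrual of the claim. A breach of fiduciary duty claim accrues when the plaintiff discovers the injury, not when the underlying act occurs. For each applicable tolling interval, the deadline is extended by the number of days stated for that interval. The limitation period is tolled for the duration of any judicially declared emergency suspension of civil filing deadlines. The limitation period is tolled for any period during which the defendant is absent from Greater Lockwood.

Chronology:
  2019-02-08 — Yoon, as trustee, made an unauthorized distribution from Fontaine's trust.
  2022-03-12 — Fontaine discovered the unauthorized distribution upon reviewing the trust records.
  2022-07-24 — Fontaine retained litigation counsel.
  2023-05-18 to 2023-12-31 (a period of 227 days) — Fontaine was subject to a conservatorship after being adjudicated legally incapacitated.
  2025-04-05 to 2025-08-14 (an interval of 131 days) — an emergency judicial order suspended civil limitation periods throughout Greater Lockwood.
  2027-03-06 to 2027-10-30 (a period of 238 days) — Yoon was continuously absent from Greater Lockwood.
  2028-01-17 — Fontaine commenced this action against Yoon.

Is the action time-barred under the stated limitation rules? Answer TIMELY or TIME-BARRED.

TIMELY

Under the discovery rule, the claim accrued on 2022-03-12, when Fontaine discovered the injury — not on the 2019-02-08 date of the underlying act.
Adding the 5 years base period to 2022-03-12 gives a deadline of 2027-03-12, before any tolling.
The period was tolled for 131 days by the emergency suspension of filing deadlines (2025-04-05 to 2025-08-14), pushing the deadline to 2027-07-21.
The period was tolled for 238 days by the defendant's absence from the jurisdiction (2027-03-06 to 2027-10-30), pushing the deadline to 2028-03-15.
Although the plaintiff's incapacity ran from 2023-05-18 to 2023-12-31, the stated rules do not make that a tolling event, so it is disregarded.
The other events in the timeline have no effect on the limitation period under the stated rules.
Fontaine filed on 2028-01-17, before the 2028-03-15 deadline, so the action is timely.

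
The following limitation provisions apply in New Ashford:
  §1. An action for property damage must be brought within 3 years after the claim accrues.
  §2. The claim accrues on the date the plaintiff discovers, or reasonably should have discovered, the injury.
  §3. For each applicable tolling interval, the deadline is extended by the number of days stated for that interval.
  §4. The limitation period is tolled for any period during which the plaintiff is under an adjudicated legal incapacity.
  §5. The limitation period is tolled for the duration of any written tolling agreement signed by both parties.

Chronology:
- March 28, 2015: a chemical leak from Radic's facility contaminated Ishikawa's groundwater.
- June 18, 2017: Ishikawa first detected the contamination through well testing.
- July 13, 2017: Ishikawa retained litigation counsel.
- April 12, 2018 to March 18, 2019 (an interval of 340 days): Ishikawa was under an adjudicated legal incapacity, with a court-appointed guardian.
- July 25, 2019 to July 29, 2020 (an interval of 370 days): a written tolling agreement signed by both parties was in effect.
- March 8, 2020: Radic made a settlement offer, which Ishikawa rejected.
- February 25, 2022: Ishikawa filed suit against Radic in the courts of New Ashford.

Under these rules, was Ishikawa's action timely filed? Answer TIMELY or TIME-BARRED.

TIMELY

Under the discovery rule, the claim accrued on June 18, 2017, when Ishikawa discovered the injury — not on the March 28, 2015 date of the underlying act.
3 years from June 18, 2017 is June 18, 2020.
Because the plaintiff's legal incapacity ran from April 12, 2018 to March 18, 2019, the deadline is extended by 340 days to May 24, 2021.
The period was tolled for 370 days by the written tolling agreement (July 25, 2019 to July 29, 2020), pushing the deadline to May 29, 2022.
None of the other events listed affects the running of the period under the stated rules.
The February 25, 2022 filing precedes the May 29, 2022 deadline; the claim is timely.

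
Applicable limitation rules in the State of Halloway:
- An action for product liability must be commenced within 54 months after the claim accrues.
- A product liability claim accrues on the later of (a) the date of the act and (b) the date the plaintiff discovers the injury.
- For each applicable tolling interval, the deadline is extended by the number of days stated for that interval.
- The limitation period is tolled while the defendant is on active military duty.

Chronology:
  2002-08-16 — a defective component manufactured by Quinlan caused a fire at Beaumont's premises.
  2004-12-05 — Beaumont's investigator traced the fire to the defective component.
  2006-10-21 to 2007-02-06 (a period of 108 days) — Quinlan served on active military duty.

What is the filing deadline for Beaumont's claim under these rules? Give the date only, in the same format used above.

Taking the later of the act (2002-08-16) and discovery (2004-12-05), the claim accrued on 2004-12-05.
54 months from 2004-12-05 is 2009-06-05.
The period was tolled for 108 days by the defendant's active military service (2006-10-21 to 2007-02-06), pushing the deadline to 2009-09-21.

2009-09-21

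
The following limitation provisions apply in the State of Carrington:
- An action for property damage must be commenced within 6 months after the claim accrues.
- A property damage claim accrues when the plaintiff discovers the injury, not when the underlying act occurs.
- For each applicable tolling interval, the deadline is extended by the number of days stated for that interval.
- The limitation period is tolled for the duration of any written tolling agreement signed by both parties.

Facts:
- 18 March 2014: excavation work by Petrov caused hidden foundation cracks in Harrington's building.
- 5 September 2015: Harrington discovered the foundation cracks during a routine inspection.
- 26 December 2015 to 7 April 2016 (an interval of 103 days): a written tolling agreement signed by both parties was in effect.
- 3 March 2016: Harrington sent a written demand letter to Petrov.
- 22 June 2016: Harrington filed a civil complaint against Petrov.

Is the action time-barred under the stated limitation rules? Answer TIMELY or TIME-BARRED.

Accrual is tied to discovery, so the period began on 5 September 2015 rather than on 18 March 2014 when the act occurred.
Adding the 6 months base period to 5 September 2015 gives a deadline of 5 March 2016, before any tolling.
The written tolling agreement from 26 December 2015 to 7 April 2016 tolled the period for 103 days, extending the deadline to 16 June 2016.
The other events in the timeline have no effect on the limitation period under the stated rules.
Harrington filed on 22 June 2016, after the 16 June 2016 deadline, so the action is time-barred.

TIME-BARRED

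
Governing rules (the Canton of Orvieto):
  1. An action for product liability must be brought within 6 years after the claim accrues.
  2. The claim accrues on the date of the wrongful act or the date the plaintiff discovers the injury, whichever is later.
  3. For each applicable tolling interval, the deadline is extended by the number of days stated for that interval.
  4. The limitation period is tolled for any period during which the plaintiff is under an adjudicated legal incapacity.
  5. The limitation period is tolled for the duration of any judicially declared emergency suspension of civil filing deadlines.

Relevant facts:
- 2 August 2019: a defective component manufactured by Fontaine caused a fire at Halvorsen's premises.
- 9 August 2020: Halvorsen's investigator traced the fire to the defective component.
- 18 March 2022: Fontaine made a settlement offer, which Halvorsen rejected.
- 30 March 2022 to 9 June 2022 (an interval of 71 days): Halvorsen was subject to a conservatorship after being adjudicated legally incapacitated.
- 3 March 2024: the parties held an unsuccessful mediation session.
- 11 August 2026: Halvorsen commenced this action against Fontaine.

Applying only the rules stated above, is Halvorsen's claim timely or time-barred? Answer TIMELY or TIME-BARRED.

The claim accrued on 9 August 2020 — the later of the 2 August 2019 act and the 9 August 2020 discovery.
Adding the 6 years base period to 9 August 2020 gives a deadline of 9 August 2026, before any tolling.
The period was tolled for 71 days by the plaintiff's legal incapacity (30 March 2022 to 9 June 2022), pushing the deadline to 19 October 2026.
Nothing else in the chronology tolls or restarts the period.
Halvorsen filed on 11 August 2026, before the 19 October 2026 deadline, so the action is timely.

TIMELY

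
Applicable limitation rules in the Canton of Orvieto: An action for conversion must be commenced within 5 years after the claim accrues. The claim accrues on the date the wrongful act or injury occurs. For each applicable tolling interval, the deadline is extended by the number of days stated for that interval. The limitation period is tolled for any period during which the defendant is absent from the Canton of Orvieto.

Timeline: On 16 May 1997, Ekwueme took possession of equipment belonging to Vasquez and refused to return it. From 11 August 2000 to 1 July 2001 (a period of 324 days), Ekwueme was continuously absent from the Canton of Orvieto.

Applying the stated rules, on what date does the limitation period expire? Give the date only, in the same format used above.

The limitation period began to run on 16 May 1997.
Adding the 5 years base period to 16 May 1997 gives a deadline of 16 May 2002, before any tolling.
The defendant's absence from the jurisdiction from 11 August 2000 to 1 July 2001 tolled the period for 324 days, extending the deadline to 5 April 2003.

5 April 2003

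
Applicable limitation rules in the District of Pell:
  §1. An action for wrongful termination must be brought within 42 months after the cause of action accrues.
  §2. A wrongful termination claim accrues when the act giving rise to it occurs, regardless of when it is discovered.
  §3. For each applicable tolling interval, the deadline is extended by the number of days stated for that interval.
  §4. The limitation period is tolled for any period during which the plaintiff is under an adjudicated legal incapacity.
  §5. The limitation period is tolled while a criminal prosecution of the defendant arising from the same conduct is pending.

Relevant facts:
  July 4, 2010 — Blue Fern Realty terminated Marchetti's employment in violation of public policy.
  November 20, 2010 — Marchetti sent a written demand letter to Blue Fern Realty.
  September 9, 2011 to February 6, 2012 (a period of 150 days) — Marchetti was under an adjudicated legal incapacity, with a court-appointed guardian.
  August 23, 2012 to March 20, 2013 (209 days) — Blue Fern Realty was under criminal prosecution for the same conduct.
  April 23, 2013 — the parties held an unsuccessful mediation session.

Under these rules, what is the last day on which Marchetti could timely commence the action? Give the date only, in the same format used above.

December 29, 2014

The claim accrued on July 4, 2010, when the wrongful act occurred.
The untolled deadline — 42 months after July 4, 2010 — is January 4, 2014.
Because the plaintiff's legal incapacity ran from September 9, 2011 to February 6, 2012, the deadline is extended by 150 days to June 3, 2014.
The pending criminal prosecution from August 23, 2012 to March 20, 2013 tolled the period for 209 days, extending the deadline to December 29, 2014.
Nothing else in the chronology tolls or restarts the period.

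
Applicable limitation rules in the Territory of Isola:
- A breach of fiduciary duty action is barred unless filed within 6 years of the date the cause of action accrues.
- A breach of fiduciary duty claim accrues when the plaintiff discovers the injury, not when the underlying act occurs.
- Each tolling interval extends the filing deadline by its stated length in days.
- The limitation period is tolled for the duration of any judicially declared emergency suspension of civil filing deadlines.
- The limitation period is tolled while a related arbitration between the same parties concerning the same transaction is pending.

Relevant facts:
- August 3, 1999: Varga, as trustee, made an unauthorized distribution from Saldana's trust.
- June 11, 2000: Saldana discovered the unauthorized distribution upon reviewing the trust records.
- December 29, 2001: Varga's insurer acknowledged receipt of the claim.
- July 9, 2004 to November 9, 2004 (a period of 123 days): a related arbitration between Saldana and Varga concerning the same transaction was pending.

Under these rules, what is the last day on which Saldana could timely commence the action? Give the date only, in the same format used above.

October 12, 2006

Under the discovery rule, the claim accrued on June 11, 2000, when Saldana discovered the injury — not on the August 3, 1999 date of the underlying act.
The untolled deadline — 6 years after June 11, 2000 — is June 11, 2006.
The pending related arbitration from July 9, 2004 to November 9, 2004 tolled the period for 123 days, extending the deadline to October 12, 2006.
None of the other events listed affects the running of the period under the stated rules.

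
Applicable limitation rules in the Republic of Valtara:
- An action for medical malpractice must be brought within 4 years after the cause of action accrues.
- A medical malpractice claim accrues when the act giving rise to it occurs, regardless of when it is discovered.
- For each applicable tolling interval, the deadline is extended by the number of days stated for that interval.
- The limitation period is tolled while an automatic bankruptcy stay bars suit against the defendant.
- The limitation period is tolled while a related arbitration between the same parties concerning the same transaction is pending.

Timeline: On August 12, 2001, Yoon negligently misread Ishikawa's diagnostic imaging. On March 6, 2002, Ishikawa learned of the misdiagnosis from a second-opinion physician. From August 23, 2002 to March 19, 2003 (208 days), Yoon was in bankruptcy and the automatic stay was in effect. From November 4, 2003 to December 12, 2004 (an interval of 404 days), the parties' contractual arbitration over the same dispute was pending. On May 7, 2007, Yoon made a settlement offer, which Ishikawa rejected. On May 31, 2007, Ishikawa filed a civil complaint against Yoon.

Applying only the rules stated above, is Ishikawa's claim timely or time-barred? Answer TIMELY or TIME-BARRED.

TIME-BARRED

The claim accrued on August 12, 2001, when the wrongful act occurred; under the stated occurrence rule the March 6, 2002 discovery does not delay accrual.
The untolled deadline — 4 years after August 12, 2001 — is August 12, 2005.
Because the automatic bankruptcy stay ran from August 23, 2002 to March 19, 2003, the deadline is extended by 208 days to March 8, 2006.
The pending related arbitration from November 4, 2003 to December 12, 2004 tolled the period for 404 days, extending the deadline to April 16, 2007.
The other events in the timeline have no effect on the limitation period under the stated rules.
Ishikawa filed on May 31, 2007, after the April 16, 2007 deadline, so the action is time-barred.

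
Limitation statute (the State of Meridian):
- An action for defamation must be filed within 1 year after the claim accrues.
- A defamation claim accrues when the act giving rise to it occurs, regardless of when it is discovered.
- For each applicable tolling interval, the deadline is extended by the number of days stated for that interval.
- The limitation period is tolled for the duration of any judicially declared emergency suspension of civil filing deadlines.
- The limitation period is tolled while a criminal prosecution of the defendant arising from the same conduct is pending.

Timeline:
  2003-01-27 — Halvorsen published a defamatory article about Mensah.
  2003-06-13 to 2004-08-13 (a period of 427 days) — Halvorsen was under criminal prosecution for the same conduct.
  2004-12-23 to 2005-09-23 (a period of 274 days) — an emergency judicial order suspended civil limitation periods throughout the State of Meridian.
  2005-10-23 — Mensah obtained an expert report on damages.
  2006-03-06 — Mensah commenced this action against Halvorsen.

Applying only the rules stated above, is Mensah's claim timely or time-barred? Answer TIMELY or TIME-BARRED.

TIME-BARRED

The limitation period began to run on 2003-01-27.
1 year from 2003-01-27 is 2004-01-27.
The pending criminal prosecution from 2003-06-13 to 2004-08-13 tolled the period for 427 days, extending the deadline to 2005-03-29.
Because the emergency suspension of filing deadlines ran from 2004-12-23 to 2005-09-23, the deadline is extended by 274 days to 2005-12-28.
The other events in the timeline have no effect on the limitation period under the stated rules.
Filing on 2006-03-06 missed the 2005-12-28 deadline — the action is time-barred.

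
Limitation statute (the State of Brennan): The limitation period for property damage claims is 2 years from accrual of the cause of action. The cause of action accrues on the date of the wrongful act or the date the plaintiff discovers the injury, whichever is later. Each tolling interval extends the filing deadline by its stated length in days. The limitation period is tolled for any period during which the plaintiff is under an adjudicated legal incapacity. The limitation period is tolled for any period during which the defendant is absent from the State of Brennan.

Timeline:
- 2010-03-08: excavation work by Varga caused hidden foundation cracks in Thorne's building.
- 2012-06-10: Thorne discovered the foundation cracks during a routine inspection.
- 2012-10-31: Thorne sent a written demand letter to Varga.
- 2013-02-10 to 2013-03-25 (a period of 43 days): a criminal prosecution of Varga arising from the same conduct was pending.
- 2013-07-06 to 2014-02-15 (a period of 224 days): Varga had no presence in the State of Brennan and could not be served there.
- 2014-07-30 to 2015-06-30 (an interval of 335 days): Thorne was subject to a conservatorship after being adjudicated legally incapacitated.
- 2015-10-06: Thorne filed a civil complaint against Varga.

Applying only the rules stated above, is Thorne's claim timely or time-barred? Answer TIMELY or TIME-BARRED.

TIMELY

The claim accrued on 2012-06-10 — the later of the 2010-03-08 act and the 2012-06-10 discovery.
Adding the 2 years base period to 2012-06-10 gives a deadline of 2014-06-10, before any tolling.
The period was tolled for 224 days by the defendant's absence from the jurisdiction (2013-07-06 to 2014-02-15), pushing the deadline to 2015-01-20.
The plaintiff's legal incapacity from 2014-07-30 to 2015-06-30 tolled the period for 335 days, extending the deadline to 2015-12-21.
No stated provision tolls the period for a criminal prosecution, so the interval from 2013-02-10 to 2013-03-25 has no effect on the deadline.
The other events in the timeline have no effect on the limitation period under the stated rules.
Filing on 2015-10-06 beat the 2015-12-21 deadline — the action is timely.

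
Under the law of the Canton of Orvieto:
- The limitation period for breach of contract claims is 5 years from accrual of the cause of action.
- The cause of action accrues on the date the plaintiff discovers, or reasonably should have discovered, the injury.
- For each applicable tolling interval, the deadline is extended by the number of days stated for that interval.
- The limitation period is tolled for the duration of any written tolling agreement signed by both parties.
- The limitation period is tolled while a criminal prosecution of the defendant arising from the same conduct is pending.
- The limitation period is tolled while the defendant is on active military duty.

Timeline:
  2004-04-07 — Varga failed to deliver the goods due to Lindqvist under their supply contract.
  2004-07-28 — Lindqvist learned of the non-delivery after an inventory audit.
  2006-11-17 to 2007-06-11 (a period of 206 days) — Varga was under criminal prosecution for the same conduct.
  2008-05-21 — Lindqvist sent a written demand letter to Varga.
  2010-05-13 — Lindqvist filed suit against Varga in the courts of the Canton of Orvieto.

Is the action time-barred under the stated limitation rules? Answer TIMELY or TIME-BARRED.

TIME-BARRED

The claim did not accrue until Lindqvist discovered the injury on 2004-07-28; the 2004-04-07 act date does not start the clock under the stated rule.
5 years from 2004-07-28 is 2009-07-28.
The period was tolled for 206 days by the pending criminal prosecution (2006-11-17 to 2007-06-11), pushing the deadline to 2010-02-19.
None of the other events listed affects the running of the period under the stated rules.
Lindqvist filed on 2010-05-13, after the 2010-02-19 deadline, so the action is time-barred.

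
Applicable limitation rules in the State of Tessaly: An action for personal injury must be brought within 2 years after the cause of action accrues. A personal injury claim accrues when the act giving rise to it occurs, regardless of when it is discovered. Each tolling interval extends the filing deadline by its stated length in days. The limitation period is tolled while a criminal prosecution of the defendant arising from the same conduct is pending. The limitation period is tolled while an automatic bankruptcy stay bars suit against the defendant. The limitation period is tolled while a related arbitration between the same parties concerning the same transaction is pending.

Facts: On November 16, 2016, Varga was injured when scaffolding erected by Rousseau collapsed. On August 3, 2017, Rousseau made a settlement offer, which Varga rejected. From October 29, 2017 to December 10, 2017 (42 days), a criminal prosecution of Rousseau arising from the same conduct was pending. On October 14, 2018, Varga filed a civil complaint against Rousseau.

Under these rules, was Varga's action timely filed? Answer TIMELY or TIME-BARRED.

TIMELY

The limitation period began to run on November 16, 2016.
2 years from November 16, 2016 is November 16, 2018.
The period was tolled for 42 days by the pending criminal prosecution (October 29, 2017 to December 10, 2017), pushing the deadline to December 28, 2018.
None of the other events listed affects the running of the period under the stated rules.
Filing on October 14, 2018 beat the December 28, 2018 deadline — the action is timely.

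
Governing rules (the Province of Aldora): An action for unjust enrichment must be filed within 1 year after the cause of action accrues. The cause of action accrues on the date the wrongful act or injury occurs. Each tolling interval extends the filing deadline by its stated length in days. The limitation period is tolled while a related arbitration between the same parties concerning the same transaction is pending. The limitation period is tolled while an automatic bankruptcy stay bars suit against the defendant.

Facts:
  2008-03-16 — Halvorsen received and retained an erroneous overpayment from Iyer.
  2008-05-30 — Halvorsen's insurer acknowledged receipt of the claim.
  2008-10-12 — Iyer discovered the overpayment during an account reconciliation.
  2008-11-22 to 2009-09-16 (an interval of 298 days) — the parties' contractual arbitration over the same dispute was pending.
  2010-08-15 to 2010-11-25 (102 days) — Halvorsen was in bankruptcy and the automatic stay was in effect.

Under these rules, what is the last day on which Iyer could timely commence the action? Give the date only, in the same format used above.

Because the rule ties accrual to occurrence, the claim accrued on 2008-03-16, not on the 2008-10-12 discovery date.
1 year from 2008-03-16 is 2009-03-16.
The period was tolled for 298 days by the pending related arbitration (2008-11-22 to 2009-09-16), pushing the deadline to 2010-01-08.
The automatic bankruptcy stay from 2010-08-15 to 2010-11-25 began after the period had already run on 2010-01-08, so it has no tolling effect.
None of the other events listed affects the running of the period under the stated rules.

2010-01-08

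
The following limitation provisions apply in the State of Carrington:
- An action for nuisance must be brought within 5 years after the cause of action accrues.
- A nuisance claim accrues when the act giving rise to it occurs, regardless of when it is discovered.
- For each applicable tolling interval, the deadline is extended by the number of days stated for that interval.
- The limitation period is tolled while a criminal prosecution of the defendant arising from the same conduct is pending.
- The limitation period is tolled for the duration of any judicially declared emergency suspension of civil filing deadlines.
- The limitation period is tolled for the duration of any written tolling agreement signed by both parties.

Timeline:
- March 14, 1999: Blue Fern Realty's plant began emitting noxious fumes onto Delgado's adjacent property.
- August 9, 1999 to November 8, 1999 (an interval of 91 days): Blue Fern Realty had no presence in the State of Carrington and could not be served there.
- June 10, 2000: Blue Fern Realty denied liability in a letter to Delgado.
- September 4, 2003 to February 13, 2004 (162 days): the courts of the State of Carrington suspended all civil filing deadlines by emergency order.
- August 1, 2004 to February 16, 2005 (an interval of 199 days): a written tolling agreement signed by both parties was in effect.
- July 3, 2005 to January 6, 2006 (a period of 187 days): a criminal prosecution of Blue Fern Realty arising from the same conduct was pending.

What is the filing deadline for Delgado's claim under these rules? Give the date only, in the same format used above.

The claim accrued on March 14, 1999, when the wrongful act occurred.
5 years from March 14, 1999 is March 14, 2004.
Because the emergency suspension of filing deadlines ran from September 4, 2003 to February 13, 2004, the deadline is extended by 162 days to August 23, 2004.
The period was tolled for 199 days by the written tolling agreement (August 1, 2004 to February 16, 2005), pushing the deadline to March 10, 2005.
The pending criminal prosecution from July 3, 2005 to January 6, 2006 began after the period had already run on March 10, 2005, so it has no tolling effect.
No stated provision tolls the period for the defendant's absence, so the interval from August 9, 1999 to November 8, 1999 has no effect on the deadline.
The other events in the timeline have no effect on the limitation period under the stated rules.

March 10, 2005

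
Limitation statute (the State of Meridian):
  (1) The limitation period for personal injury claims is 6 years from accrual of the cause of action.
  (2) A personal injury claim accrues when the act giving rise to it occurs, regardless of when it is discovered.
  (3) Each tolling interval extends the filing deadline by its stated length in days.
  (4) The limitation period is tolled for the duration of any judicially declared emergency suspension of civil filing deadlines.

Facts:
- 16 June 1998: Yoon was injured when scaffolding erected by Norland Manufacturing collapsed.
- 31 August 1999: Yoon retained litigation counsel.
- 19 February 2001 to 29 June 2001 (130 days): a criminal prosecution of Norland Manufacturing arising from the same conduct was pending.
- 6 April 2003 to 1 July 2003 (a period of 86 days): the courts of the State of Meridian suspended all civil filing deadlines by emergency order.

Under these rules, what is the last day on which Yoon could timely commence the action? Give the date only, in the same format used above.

The claim accrued on 16 June 1998, when the wrongful act occurred.
6 years from 16 June 1998 is 16 June 2004.
Because the emergency suspension of filing deadlines ran from 6 April 2003 to 1 July 2003, the deadline is extended by 86 days to 10 September 2004.
The pending criminal prosecution from 19 February 2001 to 29 June 2001 does not toll the period, because no stated rule makes a criminal prosecution a tolling event.
None of the other events listed affects the running of the period under the stated rules.

10 September 2004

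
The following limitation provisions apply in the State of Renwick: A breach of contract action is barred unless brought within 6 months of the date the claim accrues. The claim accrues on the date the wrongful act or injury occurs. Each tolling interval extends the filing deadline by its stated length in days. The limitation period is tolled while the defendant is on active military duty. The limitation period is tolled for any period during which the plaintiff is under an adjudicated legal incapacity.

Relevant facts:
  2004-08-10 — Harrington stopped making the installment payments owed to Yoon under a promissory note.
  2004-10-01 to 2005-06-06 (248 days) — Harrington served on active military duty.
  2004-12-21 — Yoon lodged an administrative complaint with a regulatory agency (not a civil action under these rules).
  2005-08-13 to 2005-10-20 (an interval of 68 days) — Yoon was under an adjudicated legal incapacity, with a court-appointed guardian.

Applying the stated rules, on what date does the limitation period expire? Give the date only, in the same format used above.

The claim accrued on 2004-08-10, the date of the act.
Adding the 6 months base period to 2004-08-10 gives a deadline of 2005-02-10, before any tolling.
The defendant's active military service from 2004-10-01 to 2005-06-06 tolled the period for 248 days, extending the deadline to 2005-10-16.
The period was tolled for 68 days by the plaintiff's legal incapacity (2005-08-13 to 2005-10-20), pushing the deadline to 2005-12-23.
None of the other events listed affects the running of the period under the stated rules.

2005-12-23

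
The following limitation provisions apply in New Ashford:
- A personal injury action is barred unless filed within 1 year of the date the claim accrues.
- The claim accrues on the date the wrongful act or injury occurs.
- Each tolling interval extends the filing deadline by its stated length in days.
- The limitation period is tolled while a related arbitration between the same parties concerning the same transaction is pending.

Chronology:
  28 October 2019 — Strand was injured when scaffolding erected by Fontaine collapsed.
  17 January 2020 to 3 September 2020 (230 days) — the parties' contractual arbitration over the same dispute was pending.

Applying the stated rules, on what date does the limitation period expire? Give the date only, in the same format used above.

15 June 2021

The limitation period began to run on 28 October 2019.
Adding the 1 year base period to 28 October 2019 gives a deadline of 28 October 2020, before any tolling.
Because the pending related arbitration ran from 17 January 2020 to 3 September 2020, the deadline is extended by 230 days to 15 June 2021.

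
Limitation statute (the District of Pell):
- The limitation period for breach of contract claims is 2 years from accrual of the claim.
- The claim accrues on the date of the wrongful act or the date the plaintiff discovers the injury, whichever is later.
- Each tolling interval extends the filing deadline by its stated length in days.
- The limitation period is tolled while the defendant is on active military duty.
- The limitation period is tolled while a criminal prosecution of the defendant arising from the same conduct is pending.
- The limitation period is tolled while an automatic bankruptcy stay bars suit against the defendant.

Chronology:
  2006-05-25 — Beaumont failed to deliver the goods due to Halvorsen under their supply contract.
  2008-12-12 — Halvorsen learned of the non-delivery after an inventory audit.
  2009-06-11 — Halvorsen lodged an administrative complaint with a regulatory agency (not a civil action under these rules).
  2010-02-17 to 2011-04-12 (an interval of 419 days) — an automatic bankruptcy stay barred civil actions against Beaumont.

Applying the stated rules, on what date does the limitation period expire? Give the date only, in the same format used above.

The claim accrued on 2008-12-12 — the later of the 2006-05-25 act and the 2008-12-12 discovery.
The untolled deadline — 2 years after 2008-12-12 — is 2010-12-12.
The automatic bankruptcy stay from 2010-02-17 to 2011-04-12 tolled the period for 419 days, extending the deadline to 2012-02-04.
None of the other events listed affects the running of the period under the stated rules.

2012-02-04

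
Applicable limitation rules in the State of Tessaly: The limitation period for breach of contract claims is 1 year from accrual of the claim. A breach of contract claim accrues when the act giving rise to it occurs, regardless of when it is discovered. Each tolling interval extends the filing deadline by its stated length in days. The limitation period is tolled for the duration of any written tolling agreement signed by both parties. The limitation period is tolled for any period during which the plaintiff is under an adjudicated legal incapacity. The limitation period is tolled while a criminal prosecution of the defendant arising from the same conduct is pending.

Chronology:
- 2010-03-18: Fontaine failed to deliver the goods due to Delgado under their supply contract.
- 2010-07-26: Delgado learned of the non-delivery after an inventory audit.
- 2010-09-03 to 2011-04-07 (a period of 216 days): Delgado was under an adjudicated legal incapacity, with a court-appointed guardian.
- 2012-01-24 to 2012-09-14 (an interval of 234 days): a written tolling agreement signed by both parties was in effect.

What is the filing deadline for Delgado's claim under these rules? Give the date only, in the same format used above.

Because the rule ties accrual to occurrence, the claim accrued on 2010-03-18, not on the 2010-07-26 discovery date.
1 year from 2010-03-18 is 2011-03-18.
Because the plaintiff's legal incapacity ran from 2010-09-03 to 2011-04-07, the deadline is extended by 216 days to 2011-10-20.
The written tolling agreement starting 2012-01-24 came too late — the period had run on 2011-10-20 — and so does not extend the deadline.

2011-10-20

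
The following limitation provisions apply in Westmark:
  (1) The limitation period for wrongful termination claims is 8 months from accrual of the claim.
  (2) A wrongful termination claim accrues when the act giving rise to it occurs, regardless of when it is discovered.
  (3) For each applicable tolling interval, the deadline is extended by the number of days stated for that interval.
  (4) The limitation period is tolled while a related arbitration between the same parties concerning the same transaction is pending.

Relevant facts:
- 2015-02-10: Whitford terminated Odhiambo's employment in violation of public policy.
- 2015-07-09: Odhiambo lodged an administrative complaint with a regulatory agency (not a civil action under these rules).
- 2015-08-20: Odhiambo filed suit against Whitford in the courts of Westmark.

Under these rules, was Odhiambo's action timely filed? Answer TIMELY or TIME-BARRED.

TIMELY

The claim accrued on 2015-02-10, the date of the act.
8 months from 2015-02-10 is 2015-10-10.
None of the other events listed affects the running of the period under the stated rules.
Odhiambo filed on 2015-08-20, before the 2015-10-10 deadline, so the action is timely.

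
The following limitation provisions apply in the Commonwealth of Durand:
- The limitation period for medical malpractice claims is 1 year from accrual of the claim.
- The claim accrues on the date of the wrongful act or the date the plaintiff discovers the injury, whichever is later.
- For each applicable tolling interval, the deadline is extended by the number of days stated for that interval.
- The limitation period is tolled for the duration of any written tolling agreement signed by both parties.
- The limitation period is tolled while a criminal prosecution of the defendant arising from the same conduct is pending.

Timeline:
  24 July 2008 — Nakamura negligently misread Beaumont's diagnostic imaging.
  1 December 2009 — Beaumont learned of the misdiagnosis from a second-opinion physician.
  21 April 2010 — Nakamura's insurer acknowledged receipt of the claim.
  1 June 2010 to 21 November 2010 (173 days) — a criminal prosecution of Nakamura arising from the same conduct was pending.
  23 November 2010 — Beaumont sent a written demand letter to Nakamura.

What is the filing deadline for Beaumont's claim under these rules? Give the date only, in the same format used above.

Because discovery on 1 December 2009 post-dates the 24 July 2008 act, accrual under the later-of rule falls on 1 December 2009.
1 year from 1 December 2009 is 1 December 2010.
The period was tolled for 173 days by the pending criminal prosecution (1 June 2010 to 21 November 2010), pushing the deadline to 23 May 2011.
The other events in the timeline have no effect on the limitation period under the stated rules.

23 May 2011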